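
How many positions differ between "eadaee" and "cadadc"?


Comparing "eadaee" and "cadadc" position by position:
  Position 0: 'e' vs 'c' => DIFFER
  Position 1: 'a' vs 'a' => same
  Position 2: 'd' vs 'd' => same
  Position 3: 'a' vs 'a' => same
  Position 4: 'e' vs 'd' => DIFFER
  Position 5: 'e' vs 'c' => DIFFER
Positions that differ: 3

3


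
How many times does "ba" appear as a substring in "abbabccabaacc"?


Searching for "ba" in "abbabccabaacc"
Scanning each position:
  Position 0: "ab" => no
  Position 1: "bb" => no
  Position 2: "ba" => MATCH
  Position 3: "ab" => no
  Position 4: "bc" => no
  Position 5: "cc" => no
  Position 6: "ca" => no
  Position 7: "ab" => no
  Position 8: "ba" => MATCH
  Position 9: "aa" => no
  Position 10: "ac" => no
  Position 11: "cc" => no
Total occurrences: 2

2


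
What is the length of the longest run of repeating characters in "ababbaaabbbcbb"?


Input: "ababbaaabbbcbb"
Scanning for longest run:
  Position 1 ('b'): new char, reset run to 1
  Position 2 ('a'): new char, reset run to 1
  Position 3 ('b'): new char, reset run to 1
  Position 4 ('b'): continues run of 'b', length=2
  Position 5 ('a'): new char, reset run to 1
  Position 6 ('a'): continues run of 'a', length=2
  Position 7 ('a'): continues run of 'a', length=3
  Position 8 ('b'): new char, reset run to 1
  Position 9 ('b'): continues run of 'b', length=2
  Position 10 ('b'): continues run of 'b', length=3
  Position 11 ('c'): new char, reset run to 1
  Position 12 ('b'): new char, reset run to 1
  Position 13 ('b'): continues run of 'b', length=2
Longest run: 'a' with length 3

3


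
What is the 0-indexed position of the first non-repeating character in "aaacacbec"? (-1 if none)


Input: aaacacbec
Character frequencies:
  'a': 4
  'b': 1
  'c': 3
  'e': 1
Scanning left to right for freq == 1:
  Position 0 ('a'): freq=4, skip
  Position 1 ('a'): freq=4, skip
  Position 2 ('a'): freq=4, skip
  Position 3 ('c'): freq=3, skip
  Position 4 ('a'): freq=4, skip
  Position 5 ('c'): freq=3, skip
  Position 6 ('b'): unique! => answer = 6

6


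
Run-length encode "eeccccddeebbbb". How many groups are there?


Input: eeccccddeebbbb
Scanning for consecutive runs:
  Group 1: 'e' x 2 (positions 0-1)
  Group 2: 'c' x 4 (positions 2-5)
  Group 3: 'd' x 2 (positions 6-7)
  Group 4: 'e' x 2 (positions 8-9)
  Group 5: 'b' x 4 (positions 10-13)
Total groups: 5

5


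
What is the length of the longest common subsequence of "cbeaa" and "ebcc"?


LCS of "cbeaa" and "ebcc"
DP table:
           e    b    c    c
      0    0    0    0    0
  c   0    0    0    1    1
  b   0    0    1    1    1
  e   0    1    1    1    1
  a   0    1    1    1    1
  a   0    1    1    1    1
LCS length = dp[5][4] = 1

1


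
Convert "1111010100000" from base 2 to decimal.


Input: "1111010100000" in base 2
Positional expansion:
  Digit '1' (value 1) x 2^12 = 4096
  Digit '1' (value 1) x 2^11 = 2048
  Digit '1' (value 1) x 2^10 = 1024
  Digit '1' (value 1) x 2^9 = 512
  Digit '0' (value 0) x 2^8 = 0
  Digit '1' (value 1) x 2^7 = 128
  Digit '0' (value 0) x 2^6 = 0
  Digit '1' (value 1) x 2^5 = 32
  Digit '0' (value 0) x 2^4 = 0
  Digit '0' (value 0) x 2^3 = 0
  Digit '0' (value 0) x 2^2 = 0
  Digit '0' (value 0) x 2^1 = 0
  Digit '0' (value 0) x 2^0 = 0
Sum = 7840

7840


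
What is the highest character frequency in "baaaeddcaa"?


Input: baaaeddcaa
Character counts:
  'a': 5
  'b': 1
  'c': 1
  'd': 2
  'e': 1
Maximum frequency: 5

5


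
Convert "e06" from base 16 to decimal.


Input: "e06" in base 16
Positional expansion:
  Digit 'e' (value 14) x 16^2 = 3584
  Digit '0' (value 0) x 16^1 = 0
  Digit '6' (value 6) x 16^0 = 6
Sum = 3590

3590


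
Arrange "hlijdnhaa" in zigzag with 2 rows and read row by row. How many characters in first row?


Zigzag "hlijdnhaa" into 2 rows:
Placing characters:
  'h' => row 0
  'l' => row 1
  'i' => row 0
  'j' => row 1
  'd' => row 0
  'n' => row 1
  'h' => row 0
  'a' => row 1
  'a' => row 0
Rows:
  Row 0: "hidha"
  Row 1: "ljna"
First row length: 5

5


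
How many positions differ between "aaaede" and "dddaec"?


Comparing "aaaede" and "dddaec" position by position:
  Position 0: 'a' vs 'd' => DIFFER
  Position 1: 'a' vs 'd' => DIFFER
  Position 2: 'a' vs 'd' => DIFFER
  Position 3: 'e' vs 'a' => DIFFER
  Position 4: 'd' vs 'e' => DIFFER
  Position 5: 'e' vs 'c' => DIFFER
Positions that differ: 6

6


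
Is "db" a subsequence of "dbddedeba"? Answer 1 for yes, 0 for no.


Check if "db" is a subsequence of "dbddedeba"
Greedy scan:
  Position 0 ('d'): matches sub[0] = 'd'
  Position 1 ('b'): matches sub[1] = 'b'
  Position 2 ('d'): no match needed
  Position 3 ('d'): no match needed
  Position 4 ('e'): no match needed
  Position 5 ('d'): no match needed
  Position 6 ('e'): no match needed
  Position 7 ('b'): no match needed
  Position 8 ('a'): no match needed
All 2 characters matched => is a subsequence

1


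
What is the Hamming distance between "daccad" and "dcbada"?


Comparing "daccad" and "dcbada" position by position:
  Position 0: 'd' vs 'd' => same
  Position 1: 'a' vs 'c' => differ
  Position 2: 'c' vs 'b' => differ
  Position 3: 'c' vs 'a' => differ
  Position 4: 'a' vs 'd' => differ
  Position 5: 'd' vs 'a' => differ
Total differences (Hamming distance): 5

5


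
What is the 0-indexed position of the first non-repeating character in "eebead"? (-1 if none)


Input: eebead
Character frequencies:
  'a': 1
  'b': 1
  'd': 1
  'e': 3
Scanning left to right for freq == 1:
  Position 0 ('e'): freq=3, skip
  Position 1 ('e'): freq=3, skip
  Position 2 ('b'): unique! => answer = 2

2


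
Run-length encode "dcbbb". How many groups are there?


Input: dcbbb
Scanning for consecutive runs:
  Group 1: 'd' x 1 (positions 0-0)
  Group 2: 'c' x 1 (positions 1-1)
  Group 3: 'b' x 3 (positions 2-4)
Total groups: 3

3


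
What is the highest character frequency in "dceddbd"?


Input: dceddbd
Character counts:
  'b': 1
  'c': 1
  'd': 4
  'e': 1
Maximum frequency: 4

4


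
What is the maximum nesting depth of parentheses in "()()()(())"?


Input: "()()()(())"
Tracking depth:
  Position 0 '(': depth becomes 1
  Position 1 ')': depth becomes 0
  Position 2 '(': depth becomes 1
  Position 3 ')': depth becomes 0
  Position 4 '(': depth becomes 1
  Position 5 ')': depth becomes 0
  Position 6 '(': depth becomes 1
  Position 7 '(': depth becomes 2
  Position 8 ')': depth becomes 1
  Position 9 ')': depth becomes 0
Maximum depth reached: 2

2


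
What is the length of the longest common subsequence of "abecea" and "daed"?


LCS of "abecea" and "daed"
DP table:
           d    a    e    d
      0    0    0    0    0
  a   0    0    1    1    1
  b   0    0    1    1    1
  e   0    0    1    2    2
  c   0    0    1    2    2
  e   0    0    1    2    2
  a   0    0    1    2    2
LCS length = dp[6][4] = 2

2


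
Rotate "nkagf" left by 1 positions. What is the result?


Input: "nkagf", rotate left by 1
First 1 characters: "n"
Remaining characters: "kagf"
Concatenate remaining + first: "kagf" + "n" = "kagfn"

kagfn


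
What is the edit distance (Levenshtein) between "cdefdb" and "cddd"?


Computing edit distance: "cdefdb" -> "cddd"
DP table:
           c    d    d    d
      0    1    2    3    4
  c   1    0    1    2    3
  d   2    1    0    1    2
  e   3    2    1    1    2
  f   4    3    2    2    2
  d   5    4    3    2    2
  b   6    5    4    3    3
Edit distance = dp[6][4] = 3

3


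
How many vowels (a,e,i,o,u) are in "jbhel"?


Input: jbhel
Checking each character:
  'j' at position 0: consonant
  'b' at position 1: consonant
  'h' at position 2: consonant
  'e' at position 3: vowel (running total: 1)
  'l' at position 4: consonant
Total vowels: 1

1


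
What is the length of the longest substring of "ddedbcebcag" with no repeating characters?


Input: "ddedbcebcag"
Sliding window (track last position of each char):
  Position 0 ('d'): window [0,0] length 1 -- new best
  Position 1 ('d'): repeat (last at 0), move window start to 1
  Position 1 ('d'): window [1,1] length 1
  Position 2 ('e'): window [1,2] length 2 -- new best
  Position 3 ('d'): repeat (last at 1), move window start to 2
  Position 3 ('d'): window [2,3] length 2
  Position 4 ('b'): window [2,4] length 3 -- new best
  Position 5 ('c'): window [2,5] length 4 -- new best
  Position 6 ('e'): repeat (last at 2), move window start to 3
  Position 6 ('e'): window [3,6] length 4
  Position 7 ('b'): repeat (last at 4), move window start to 5
  Position 7 ('b'): window [5,7] length 3
  Position 8 ('c'): repeat (last at 5), move window start to 6
  Position 8 ('c'): window [6,8] length 3
  Position 9 ('a'): window [6,9] length 4
  Position 10 ('g'): window [6,10] length 5 -- new best
Longest substring with no repeats: "ebcag" with length 5

5


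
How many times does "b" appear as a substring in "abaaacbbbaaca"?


Searching for "b" in "abaaacbbbaaca"
Scanning each position:
  Position 0: "a" => no
  Position 1: "b" => MATCH
  Position 2: "a" => no
  Position 3: "a" => no
  Position 4: "a" => no
  Position 5: "c" => no
  Position 6: "b" => MATCH
  Position 7: "b" => MATCH
  Position 8: "b" => MATCH
  Position 9: "a" => no
  Position 10: "a" => no
  Position 11: "c" => no
  Position 12: "a" => no
Total occurrences: 4

4


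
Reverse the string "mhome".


Input: mhome
Reading characters right to left:
  Position 4: 'e'
  Position 3: 'm'
  Position 2: 'o'
  Position 1: 'h'
  Position 0: 'm'
Reversed: emohm

emohm


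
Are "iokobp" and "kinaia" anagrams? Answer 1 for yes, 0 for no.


Strings: "iokobp", "kinaia"
Sorted first:  bikoop
Sorted second: aaiikn
Differ at position 0: 'b' vs 'a' => not anagrams

0


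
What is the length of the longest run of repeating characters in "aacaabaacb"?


Input: "aacaabaacb"
Scanning for longest run:
  Position 1 ('a'): continues run of 'a', length=2
  Position 2 ('c'): new char, reset run to 1
  Position 3 ('a'): new char, reset run to 1
  Position 4 ('a'): continues run of 'a', length=2
  Position 5 ('b'): new char, reset run to 1
  Position 6 ('a'): new char, reset run to 1
  Position 7 ('a'): continues run of 'a', length=2
  Position 8 ('c'): new char, reset run to 1
  Position 9 ('b'): new char, reset run to 1
Longest run: 'a' with length 2

2


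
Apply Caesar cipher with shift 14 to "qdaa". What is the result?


Caesar cipher: shift "qdaa" by 14
  'q' (pos 16) + 14 = pos 4 = 'e'
  'd' (pos 3) + 14 = pos 17 = 'r'
  'a' (pos 0) + 14 = pos 14 = 'o'
  'a' (pos 0) + 14 = pos 14 = 'o'
Result: eroo

eroo


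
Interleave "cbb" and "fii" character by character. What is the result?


Interleaving "cbb" and "fii":
  Position 0: 'c' from first, 'f' from second => "cf"
  Position 1: 'b' from first, 'i' from second => "bi"
  Position 2: 'b' from first, 'i' from second => "bi"
Result: cfbibi

cfbibi


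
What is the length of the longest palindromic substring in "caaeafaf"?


Input: "caaeafaf"
Checking substrings for palindromes:
  [2:5] "aea" (len 3) => palindrome
  [4:7] "afa" (len 3) => palindrome
  [5:8] "faf" (len 3) => palindrome
  [1:3] "aa" (len 2) => palindrome
Longest palindromic substring: "aea" with length 3

3


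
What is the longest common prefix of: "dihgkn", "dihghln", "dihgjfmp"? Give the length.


Words: dihgkn, dihghln, dihgjfmp
  Position 0: all 'd' => match
  Position 1: all 'i' => match
  Position 2: all 'h' => match
  Position 3: all 'g' => match
  Position 4: ('k', 'h', 'j') => mismatch, stop
LCP = "dihg" (length 4)

4


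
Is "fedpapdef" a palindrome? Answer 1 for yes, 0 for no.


Input: fedpapdef
Reversed: fedpapdef
  Compare pos 0 ('f') with pos 8 ('f'): match
  Compare pos 1 ('e') with pos 7 ('e'): match
  Compare pos 2 ('d') with pos 6 ('d'): match
  Compare pos 3 ('p') with pos 5 ('p'): match
Result: palindrome

1


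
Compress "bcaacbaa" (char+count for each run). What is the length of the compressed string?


Input: bcaacbaa
Runs:
  'b' x 1 => "b1"
  'c' x 1 => "c1"
  'a' x 2 => "a2"
  'c' x 1 => "c1"
  'b' x 1 => "b1"
  'a' x 2 => "a2"
Compressed: "b1c1a2c1b1a2"
Compressed length: 12

12


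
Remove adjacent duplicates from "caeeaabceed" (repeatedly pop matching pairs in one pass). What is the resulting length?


Input: caeeaabceed
Stack-based adjacent duplicate removal:
  Read 'c': push. Stack: c
  Read 'a': push. Stack: ca
  Read 'e': push. Stack: cae
  Read 'e': matches stack top 'e' => pop. Stack: ca
  Read 'a': matches stack top 'a' => pop. Stack: c
  Read 'a': push. Stack: ca
  Read 'b': push. Stack: cab
  Read 'c': push. Stack: cabc
  Read 'e': push. Stack: cabce
  Read 'e': matches stack top 'e' => pop. Stack: cabc
  Read 'd': push. Stack: cabcd
Final stack: "cabcd" (length 5)

5


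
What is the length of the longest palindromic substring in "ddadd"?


Input: "ddadd"
Checking substrings for palindromes:
  [0:5] "ddadd" (len 5) => palindrome
  [1:4] "dad" (len 3) => palindrome
  [0:2] "dd" (len 2) => palindrome
  [3:5] "dd" (len 2) => palindrome
Longest palindromic substring: "ddadd" with length 5

5


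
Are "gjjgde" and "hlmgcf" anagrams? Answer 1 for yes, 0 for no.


Strings: "gjjgde", "hlmgcf"
Sorted first:  deggjj
Sorted second: cfghlm
Differ at position 0: 'd' vs 'c' => not anagrams

0


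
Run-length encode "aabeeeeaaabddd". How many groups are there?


Input: aabeeeeaaabddd
Scanning for consecutive runs:
  Group 1: 'a' x 2 (positions 0-1)
  Group 2: 'b' x 1 (positions 2-2)
  Group 3: 'e' x 4 (positions 3-6)
  Group 4: 'a' x 3 (positions 7-9)
  Group 5: 'b' x 1 (positions 10-10)
  Group 6: 'd' x 3 (positions 11-13)
Total groups: 6

6


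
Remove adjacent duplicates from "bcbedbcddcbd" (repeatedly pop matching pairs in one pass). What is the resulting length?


Input: bcbedbcddcbd
Stack-based adjacent duplicate removal:
  Read 'b': push. Stack: b
  Read 'c': push. Stack: bc
  Read 'b': push. Stack: bcb
  Read 'e': push. Stack: bcbe
  Read 'd': push. Stack: bcbed
  Read 'b': push. Stack: bcbedb
  Read 'c': push. Stack: bcbedbc
  Read 'd': push. Stack: bcbedbcd
  Read 'd': matches stack top 'd' => pop. Stack: bcbedbc
  Read 'c': matches stack top 'c' => pop. Stack: bcbedb
  Read 'b': matches stack top 'b' => pop. Stack: bcbed
  Read 'd': matches stack top 'd' => pop. Stack: bcbe
Final stack: "bcbe" (length 4)

4


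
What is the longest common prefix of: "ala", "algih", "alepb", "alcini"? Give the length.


Words: ala, algih, alepb, alcini
  Position 0: all 'a' => match
  Position 1: all 'l' => match
  Position 2: ('a', 'g', 'e', 'c') => mismatch, stop
LCP = "al" (length 2)

2


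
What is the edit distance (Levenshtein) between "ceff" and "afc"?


Computing edit distance: "ceff" -> "afc"
DP table:
           a    f    c
      0    1    2    3
  c   1    1    2    2
  e   2    2    2    3
  f   3    3    2    3
  f   4    4    3    3
Edit distance = dp[4][3] = 3

3


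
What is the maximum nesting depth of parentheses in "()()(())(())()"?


Input: "()()(())(())()"
Tracking depth:
  Position 0 '(': depth becomes 1
  Position 1 ')': depth becomes 0
  Position 2 '(': depth becomes 1
  Position 3 ')': depth becomes 0
  Position 4 '(': depth becomes 1
  Position 5 '(': depth becomes 2
  Position 6 ')': depth becomes 1
  Position 7 ')': depth becomes 0
  Position 8 '(': depth becomes 1
  Position 9 '(': depth becomes 2
  Position 10 ')': depth becomes 1
  Position 11 ')': depth becomes 0
  Position 12 '(': depth becomes 1
  Position 13 ')': depth becomes 0
Maximum depth reached: 2

2


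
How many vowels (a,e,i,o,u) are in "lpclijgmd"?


Input: lpclijgmd
Checking each character:
  'l' at position 0: consonant
  'p' at position 1: consonant
  'c' at position 2: consonant
  'l' at position 3: consonant
  'i' at position 4: vowel (running total: 1)
  'j' at position 5: consonant
  'g' at position 6: consonant
  'm' at position 7: consonant
  'd' at position 8: consonant
Total vowels: 1

1


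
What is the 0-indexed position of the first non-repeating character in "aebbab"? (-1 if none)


Input: aebbab
Character frequencies:
  'a': 2
  'b': 3
  'e': 1
Scanning left to right for freq == 1:
  Position 0 ('a'): freq=2, skip
  Position 1 ('e'): unique! => answer = 1

1


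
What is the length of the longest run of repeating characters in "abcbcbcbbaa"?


Input: "abcbcbcbbaa"
Scanning for longest run:
  Position 1 ('b'): new char, reset run to 1
  Position 2 ('c'): new char, reset run to 1
  Position 3 ('b'): new char, reset run to 1
  Position 4 ('c'): new char, reset run to 1
  Position 5 ('b'): new char, reset run to 1
  Position 6 ('c'): new char, reset run to 1
  Position 7 ('b'): new char, reset run to 1
  Position 8 ('b'): continues run of 'b', length=2
  Position 9 ('a'): new char, reset run to 1
  Position 10 ('a'): continues run of 'a', length=2
Longest run: 'b' with length 2

2


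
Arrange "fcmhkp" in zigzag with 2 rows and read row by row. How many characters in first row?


Zigzag "fcmhkp" into 2 rows:
Placing characters:
  'f' => row 0
  'c' => row 1
  'm' => row 0
  'h' => row 1
  'k' => row 0
  'p' => row 1
Rows:
  Row 0: "fmk"
  Row 1: "chp"
First row length: 3

3


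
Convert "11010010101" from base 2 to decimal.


Input: "11010010101" in base 2
Positional expansion:
  Digit '1' (value 1) x 2^10 = 1024
  Digit '1' (value 1) x 2^9 = 512
  Digit '0' (value 0) x 2^8 = 0
  Digit '1' (value 1) x 2^7 = 128
  Digit '0' (value 0) x 2^6 = 0
  Digit '0' (value 0) x 2^5 = 0
  Digit '1' (value 1) x 2^4 = 16
  Digit '0' (value 0) x 2^3 = 0
  Digit '1' (value 1) x 2^2 = 4
  Digit '0' (value 0) x 2^1 = 0
  Digit '1' (value 1) x 2^0 = 1
Sum = 1685

1685


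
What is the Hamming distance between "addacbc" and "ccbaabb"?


Comparing "addacbc" and "ccbaabb" position by position:
  Position 0: 'a' vs 'c' => differ
  Position 1: 'd' vs 'c' => differ
  Position 2: 'd' vs 'b' => differ
  Position 3: 'a' vs 'a' => same
  Position 4: 'c' vs 'a' => differ
  Position 5: 'b' vs 'b' => same
  Position 6: 'c' vs 'b' => differ
Total differences (Hamming distance): 5

5


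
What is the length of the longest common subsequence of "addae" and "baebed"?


LCS of "addae" and "baebed"
DP table:
           b    a    e    b    e    d
      0    0    0    0    0    0    0
  a   0    0    1    1    1    1    1
  d   0    0    1    1    1    1    2
  d   0    0    1    1    1    1    2
  a   0    0    1    1    1    1    2
  e   0    0    1    2    2    2    2
LCS length = dp[5][6] = 2

2


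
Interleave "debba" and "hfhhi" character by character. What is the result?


Interleaving "debba" and "hfhhi":
  Position 0: 'd' from first, 'h' from second => "dh"
  Position 1: 'e' from first, 'f' from second => "ef"
  Position 2: 'b' from first, 'h' from second => "bh"
  Position 3: 'b' from first, 'h' from second => "bh"
  Position 4: 'a' from first, 'i' from second => "ai"
Result: dhefbhbhai

dhefbhbhai


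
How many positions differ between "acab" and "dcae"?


Comparing "acab" and "dcae" position by position:
  Position 0: 'a' vs 'd' => DIFFER
  Position 1: 'c' vs 'c' => same
  Position 2: 'a' vs 'a' => same
  Position 3: 'b' vs 'e' => DIFFER
Positions that differ: 2

2


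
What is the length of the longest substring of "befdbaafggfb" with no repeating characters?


Input: "befdbaafggfb"
Sliding window (track last position of each char):
  Position 0 ('b'): window [0,0] length 1 -- new best
  Position 1 ('e'): window [0,1] length 2 -- new best
  Position 2 ('f'): window [0,2] length 3 -- new best
  Position 3 ('d'): window [0,3] length 4 -- new best
  Position 4 ('b'): repeat (last at 0), move window start to 1
  Position 4 ('b'): window [1,4] length 4
  Position 5 ('a'): window [1,5] length 5 -- new best
  Position 6 ('a'): repeat (last at 5), move window start to 6
  Position 6 ('a'): window [6,6] length 1
  Position 7 ('f'): window [6,7] length 2
  Position 8 ('g'): window [6,8] length 3
  Position 9 ('g'): repeat (last at 8), move window start to 9
  Position 9 ('g'): window [9,9] length 1
  Position 10 ('f'): window [9,10] length 2
  Position 11 ('b'): window [9,11] length 3
Longest substring with no repeats: "efdba" with length 5

5


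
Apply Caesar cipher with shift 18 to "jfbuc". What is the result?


Caesar cipher: shift "jfbuc" by 18
  'j' (pos 9) + 18 = pos 1 = 'b'
  'f' (pos 5) + 18 = pos 23 = 'x'
  'b' (pos 1) + 18 = pos 19 = 't'
  'u' (pos 20) + 18 = pos 12 = 'm'
  'c' (pos 2) + 18 = pos 20 = 'u'
Result: bxtmu

bxtmu


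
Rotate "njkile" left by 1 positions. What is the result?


Input: "njkile", rotate left by 1
First 1 characters: "n"
Remaining characters: "jkile"
Concatenate remaining + first: "jkile" + "n" = "jkilen"

jkilen


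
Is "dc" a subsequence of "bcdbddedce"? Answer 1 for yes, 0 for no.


Check if "dc" is a subsequence of "bcdbddedce"
Greedy scan:
  Position 0 ('b'): no match needed
  Position 1 ('c'): no match needed
  Position 2 ('d'): matches sub[0] = 'd'
  Position 3 ('b'): no match needed
  Position 4 ('d'): no match needed
  Position 5 ('d'): no match needed
  Position 6 ('e'): no match needed
  Position 7 ('d'): no match needed
  Position 8 ('c'): matches sub[1] = 'c'
  Position 9 ('e'): no match needed
All 2 characters matched => is a subsequence

1


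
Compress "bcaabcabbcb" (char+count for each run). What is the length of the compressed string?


Input: bcaabcabbcb
Runs:
  'b' x 1 => "b1"
  'c' x 1 => "c1"
  'a' x 2 => "a2"
  'b' x 1 => "b1"
  'c' x 1 => "c1"
  'a' x 1 => "a1"
  'b' x 2 => "b2"
  'c' x 1 => "c1"
  'b' x 1 => "b1"
Compressed: "b1c1a2b1c1a1b2c1b1"
Compressed length: 18

18


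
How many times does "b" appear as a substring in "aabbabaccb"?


Searching for "b" in "aabbabaccb"
Scanning each position:
  Position 0: "a" => no
  Position 1: "a" => no
  Position 2: "b" => MATCH
  Position 3: "b" => MATCH
  Position 4: "a" => no
  Position 5: "b" => MATCH
  Position 6: "a" => no
  Position 7: "c" => no
  Position 8: "c" => no
  Position 9: "b" => MATCH
Total occurrences: 4

4


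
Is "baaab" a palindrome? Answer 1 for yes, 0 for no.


Input: baaab
Reversed: baaab
  Compare pos 0 ('b') with pos 4 ('b'): match
  Compare pos 1 ('a') with pos 3 ('a'): match
Result: palindrome

1


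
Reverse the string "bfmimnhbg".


Input: bfmimnhbg
Reading characters right to left:
  Position 8: 'g'
  Position 7: 'b'
  Position 6: 'h'
  Position 5: 'n'
  Position 4: 'm'
  Position 3: 'i'
  Position 2: 'm'
  Position 1: 'f'
  Position 0: 'b'
Reversed: gbhnmimfb

gbhnmimfb


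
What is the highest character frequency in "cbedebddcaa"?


Input: cbedebddcaa
Character counts:
  'a': 2
  'b': 2
  'c': 2
  'd': 3
  'e': 2
Maximum frequency: 3

3


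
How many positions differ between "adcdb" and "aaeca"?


Comparing "adcdb" and "aaeca" position by position:
  Position 0: 'a' vs 'a' => same
  Position 1: 'd' vs 'a' => DIFFER
  Position 2: 'c' vs 'e' => DIFFER
  Position 3: 'd' vs 'c' => DIFFER
  Position 4: 'b' vs 'a' => DIFFER
Positions that differ: 4

4


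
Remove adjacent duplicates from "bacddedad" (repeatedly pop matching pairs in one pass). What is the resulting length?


Input: bacddedad
Stack-based adjacent duplicate removal:
  Read 'b': push. Stack: b
  Read 'a': push. Stack: ba
  Read 'c': push. Stack: bac
  Read 'd': push. Stack: bacd
  Read 'd': matches stack top 'd' => pop. Stack: bac
  Read 'e': push. Stack: bace
  Read 'd': push. Stack: baced
  Read 'a': push. Stack: baceda
  Read 'd': push. Stack: bacedad
Final stack: "bacedad" (length 7)

7


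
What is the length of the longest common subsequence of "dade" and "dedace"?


LCS of "dade" and "dedace"
DP table:
           d    e    d    a    c    e
      0    0    0    0    0    0    0
  d   0    1    1    1    1    1    1
  a   0    1    1    1    2    2    2
  d   0    1    1    2    2    2    2
  e   0    1    2    2    2    2    3
LCS length = dp[4][6] = 3

3


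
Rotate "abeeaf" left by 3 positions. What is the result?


Input: "abeeaf", rotate left by 3
First 3 characters: "abe"
Remaining characters: "eaf"
Concatenate remaining + first: "eaf" + "abe" = "eafabe"

eafabe


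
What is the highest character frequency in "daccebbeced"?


Input: daccebbeced
Character counts:
  'a': 1
  'b': 2
  'c': 3
  'd': 2
  'e': 3
Maximum frequency: 3

3


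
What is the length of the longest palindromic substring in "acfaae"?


Input: "acfaae"
Checking substrings for palindromes:
  [3:5] "aa" (len 2) => palindrome
Longest palindromic substring: "aa" with length 2

2


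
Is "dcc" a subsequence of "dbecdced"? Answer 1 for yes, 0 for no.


Check if "dcc" is a subsequence of "dbecdced"
Greedy scan:
  Position 0 ('d'): matches sub[0] = 'd'
  Position 1 ('b'): no match needed
  Position 2 ('e'): no match needed
  Position 3 ('c'): matches sub[1] = 'c'
  Position 4 ('d'): no match needed
  Position 5 ('c'): matches sub[2] = 'c'
  Position 6 ('e'): no match needed
  Position 7 ('d'): no match needed
All 3 characters matched => is a subsequence

1


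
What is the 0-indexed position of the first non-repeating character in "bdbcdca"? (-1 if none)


Input: bdbcdca
Character frequencies:
  'a': 1
  'b': 2
  'c': 2
  'd': 2
Scanning left to right for freq == 1:
  Position 0 ('b'): freq=2, skip
  Position 1 ('d'): freq=2, skip
  Position 2 ('b'): freq=2, skip
  Position 3 ('c'): freq=2, skip
  Position 4 ('d'): freq=2, skip
  Position 5 ('c'): freq=2, skip
  Position 6 ('a'): unique! => answer = 6

6


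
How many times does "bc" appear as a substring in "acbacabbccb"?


Searching for "bc" in "acbacabbccb"
Scanning each position:
  Position 0: "ac" => no
  Position 1: "cb" => no
  Position 2: "ba" => no
  Position 3: "ac" => no
  Position 4: "ca" => no
  Position 5: "ab" => no
  Position 6: "bb" => no
  Position 7: "bc" => MATCH
  Position 8: "cc" => no
  Position 9: "cb" => no
Total occurrences: 1

1


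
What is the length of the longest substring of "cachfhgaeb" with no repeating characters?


Input: "cachfhgaeb"
Sliding window (track last position of each char):
  Position 0 ('c'): window [0,0] length 1 -- new best
  Position 1 ('a'): window [0,1] length 2 -- new best
  Position 2 ('c'): repeat (last at 0), move window start to 1
  Position 2 ('c'): window [1,2] length 2
  Position 3 ('h'): window [1,3] length 3 -- new best
  Position 4 ('f'): window [1,4] length 4 -- new best
  Position 5 ('h'): repeat (last at 3), move window start to 4
  Position 5 ('h'): window [4,5] length 2
  Position 6 ('g'): window [4,6] length 3
  Position 7 ('a'): window [4,7] length 4
  Position 8 ('e'): window [4,8] length 5 -- new best
  Position 9 ('b'): window [4,9] length 6 -- new best
Longest substring with no repeats: "fhgaeb" with length 6

6


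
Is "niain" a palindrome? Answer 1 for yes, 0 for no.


Input: niain
Reversed: niain
  Compare pos 0 ('n') with pos 4 ('n'): match
  Compare pos 1 ('i') with pos 3 ('i'): match
Result: palindrome

1


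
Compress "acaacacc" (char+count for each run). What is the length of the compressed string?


Input: acaacacc
Runs:
  'a' x 1 => "a1"
  'c' x 1 => "c1"
  'a' x 2 => "a2"
  'c' x 1 => "c1"
  'a' x 1 => "a1"
  'c' x 2 => "c2"
Compressed: "a1c1a2c1a1c2"
Compressed length: 12

12


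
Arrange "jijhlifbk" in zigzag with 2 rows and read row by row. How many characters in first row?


Zigzag "jijhlifbk" into 2 rows:
Placing characters:
  'j' => row 0
  'i' => row 1
  'j' => row 0
  'h' => row 1
  'l' => row 0
  'i' => row 1
  'f' => row 0
  'b' => row 1
  'k' => row 0
Rows:
  Row 0: "jjlfk"
  Row 1: "ihib"
First row length: 5

5


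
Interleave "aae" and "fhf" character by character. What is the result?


Interleaving "aae" and "fhf":
  Position 0: 'a' from first, 'f' from second => "af"
  Position 1: 'a' from first, 'h' from second => "ah"
  Position 2: 'e' from first, 'f' from second => "ef"
Result: afahef

afahef


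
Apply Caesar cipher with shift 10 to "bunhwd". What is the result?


Caesar cipher: shift "bunhwd" by 10
  'b' (pos 1) + 10 = pos 11 = 'l'
  'u' (pos 20) + 10 = pos 4 = 'e'
  'n' (pos 13) + 10 = pos 23 = 'x'
  'h' (pos 7) + 10 = pos 17 = 'r'
  'w' (pos 22) + 10 = pos 6 = 'g'
  'd' (pos 3) + 10 = pos 13 = 'n'
Result: lexrgn

lexrgn


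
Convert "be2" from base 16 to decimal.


Input: "be2" in base 16
Positional expansion:
  Digit 'b' (value 11) x 16^2 = 2816
  Digit 'e' (value 14) x 16^1 = 224
  Digit '2' (value 2) x 16^0 = 2
Sum = 3042

3042


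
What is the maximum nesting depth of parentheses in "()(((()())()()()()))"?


Input: "()(((()())()()()()))"
Tracking depth:
  Position 0 '(': depth becomes 1
  Position 1 ')': depth becomes 0
  Position 2 '(': depth becomes 1
  Position 3 '(': depth becomes 2
  Position 4 '(': depth becomes 3
  Position 5 '(': depth becomes 4
  Position 6 ')': depth becomes 3
  Position 7 '(': depth becomes 4
  Position 8 ')': depth becomes 3
  Position 9 ')': depth becomes 2
  Position 10 '(': depth becomes 3
  Position 11 ')': depth becomes 2
  Position 12 '(': depth becomes 3
  Position 13 ')': depth becomes 2
  Position 14 '(': depth becomes 3
  Position 15 ')': depth becomes 2
  Position 16 '(': depth becomes 3
  Position 17 ')': depth becomes 2
  Position 18 ')': depth becomes 1
  Position 19 ')': depth becomes 0
Maximum depth reached: 4

4


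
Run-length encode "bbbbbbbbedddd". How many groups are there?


Input: bbbbbbbbedddd
Scanning for consecutive runs:
  Group 1: 'b' x 8 (positions 0-7)
  Group 2: 'e' x 1 (positions 8-8)
  Group 3: 'd' x 4 (positions 9-12)
Total groups: 3

3


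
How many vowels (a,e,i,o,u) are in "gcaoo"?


Input: gcaoo
Checking each character:
  'g' at position 0: consonant
  'c' at position 1: consonant
  'a' at position 2: vowel (running total: 1)
  'o' at position 3: vowel (running total: 2)
  'o' at position 4: vowel (running total: 3)
Total vowels: 3

3


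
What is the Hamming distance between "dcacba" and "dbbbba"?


Comparing "dcacba" and "dbbbba" position by position:
  Position 0: 'd' vs 'd' => same
  Position 1: 'c' vs 'b' => differ
  Position 2: 'a' vs 'b' => differ
  Position 3: 'c' vs 'b' => differ
  Position 4: 'b' vs 'b' => same
  Position 5: 'a' vs 'a' => same
Total differences (Hamming distance): 3

3


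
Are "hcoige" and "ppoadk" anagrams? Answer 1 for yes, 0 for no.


Strings: "hcoige", "ppoadk"
Sorted first:  ceghio
Sorted second: adkopp
Differ at position 0: 'c' vs 'a' => not anagrams

0


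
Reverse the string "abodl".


Input: abodl
Reading characters right to left:
  Position 4: 'l'
  Position 3: 'd'
  Position 2: 'o'
  Position 1: 'b'
  Position 0: 'a'
Reversed: ldoba

ldoba


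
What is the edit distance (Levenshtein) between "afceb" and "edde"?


Computing edit distance: "afceb" -> "edde"
DP table:
           e    d    d    e
      0    1    2    3    4
  a   1    1    2    3    4
  f   2    2    2    3    4
  c   3    3    3    3    4
  e   4    3    4    4    3
  b   5    4    4    5    4
Edit distance = dp[5][4] = 4

4


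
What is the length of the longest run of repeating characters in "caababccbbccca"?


Input: "caababccbbccca"
Scanning for longest run:
  Position 1 ('a'): new char, reset run to 1
  Position 2 ('a'): continues run of 'a', length=2
  Position 3 ('b'): new char, reset run to 1
  Position 4 ('a'): new char, reset run to 1
  Position 5 ('b'): new char, reset run to 1
  Position 6 ('c'): new char, reset run to 1
  Position 7 ('c'): continues run of 'c', length=2
  Position 8 ('b'): new char, reset run to 1
  Position 9 ('b'): continues run of 'b', length=2
  Position 10 ('c'): new char, reset run to 1
  Position 11 ('c'): continues run of 'c', length=2
  Position 12 ('c'): continues run of 'c', length=3
  Position 13 ('a'): new char, reset run to 1
Longest run: 'c' with length 3

3


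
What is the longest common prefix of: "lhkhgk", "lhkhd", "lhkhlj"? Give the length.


Words: lhkhgk, lhkhd, lhkhlj
  Position 0: all 'l' => match
  Position 1: all 'h' => match
  Position 2: all 'k' => match
  Position 3: all 'h' => match
  Position 4: ('g', 'd', 'l') => mismatch, stop
LCP = "lhkh" (length 4)

4


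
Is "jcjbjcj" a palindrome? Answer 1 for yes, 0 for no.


Input: jcjbjcj
Reversed: jcjbjcj
  Compare pos 0 ('j') with pos 6 ('j'): match
  Compare pos 1 ('c') with pos 5 ('c'): match
  Compare pos 2 ('j') with pos 4 ('j'): match
Result: palindrome

1


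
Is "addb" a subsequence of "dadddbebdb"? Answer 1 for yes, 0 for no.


Check if "addb" is a subsequence of "dadddbebdb"
Greedy scan:
  Position 0 ('d'): no match needed
  Position 1 ('a'): matches sub[0] = 'a'
  Position 2 ('d'): matches sub[1] = 'd'
  Position 3 ('d'): matches sub[2] = 'd'
  Position 4 ('d'): no match needed
  Position 5 ('b'): matches sub[3] = 'b'
  Position 6 ('e'): no match needed
  Position 7 ('b'): no match needed
  Position 8 ('d'): no match needed
  Position 9 ('b'): no match needed
All 4 characters matched => is a subsequence

1


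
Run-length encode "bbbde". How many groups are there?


Input: bbbde
Scanning for consecutive runs:
  Group 1: 'b' x 3 (positions 0-2)
  Group 2: 'd' x 1 (positions 3-3)
  Group 3: 'e' x 1 (positions 4-4)
Total groups: 3

3


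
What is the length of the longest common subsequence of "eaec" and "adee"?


LCS of "eaec" and "adee"
DP table:
           a    d    e    e
      0    0    0    0    0
  e   0    0    0    1    1
  a   0    1    1    1    1
  e   0    1    1    2    2
  c   0    1    1    2    2
LCS length = dp[4][4] = 2

2


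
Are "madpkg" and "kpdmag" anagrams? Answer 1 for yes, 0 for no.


Strings: "madpkg", "kpdmag"
Sorted first:  adgkmp
Sorted second: adgkmp
Sorted forms match => anagrams

1


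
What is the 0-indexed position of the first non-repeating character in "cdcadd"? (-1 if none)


Input: cdcadd
Character frequencies:
  'a': 1
  'c': 2
  'd': 3
Scanning left to right for freq == 1:
  Position 0 ('c'): freq=2, skip
  Position 1 ('d'): freq=3, skip
  Position 2 ('c'): freq=2, skip
  Position 3 ('a'): unique! => answer = 3

3


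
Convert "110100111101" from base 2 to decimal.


Input: "110100111101" in base 2
Positional expansion:
  Digit '1' (value 1) x 2^11 = 2048
  Digit '1' (value 1) x 2^10 = 1024
  Digit '0' (value 0) x 2^9 = 0
  Digit '1' (value 1) x 2^8 = 256
  Digit '0' (value 0) x 2^7 = 0
  Digit '0' (value 0) x 2^6 = 0
  Digit '1' (value 1) x 2^5 = 32
  Digit '1' (value 1) x 2^4 = 16
  Digit '1' (value 1) x 2^3 = 8
  Digit '1' (value 1) x 2^2 = 4
  Digit '0' (value 0) x 2^1 = 0
  Digit '1' (value 1) x 2^0 = 1
Sum = 3389

3389


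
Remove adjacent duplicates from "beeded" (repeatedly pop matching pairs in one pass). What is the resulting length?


Input: beeded
Stack-based adjacent duplicate removal:
  Read 'b': push. Stack: b
  Read 'e': push. Stack: be
  Read 'e': matches stack top 'e' => pop. Stack: b
  Read 'd': push. Stack: bd
  Read 'e': push. Stack: bde
  Read 'd': push. Stack: bded
Final stack: "bded" (length 4)

4


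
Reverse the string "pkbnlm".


Input: pkbnlm
Reading characters right to left:
  Position 5: 'm'
  Position 4: 'l'
  Position 3: 'n'
  Position 2: 'b'
  Position 1: 'k'
  Position 0: 'p'
Reversed: mlnbkp

mlnbkp


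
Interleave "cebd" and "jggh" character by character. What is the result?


Interleaving "cebd" and "jggh":
  Position 0: 'c' from first, 'j' from second => "cj"
  Position 1: 'e' from first, 'g' from second => "eg"
  Position 2: 'b' from first, 'g' from second => "bg"
  Position 3: 'd' from first, 'h' from second => "dh"
Result: cjegbgdh

cjegbgdh


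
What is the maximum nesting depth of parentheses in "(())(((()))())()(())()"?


Input: "(())(((()))())()(())()"
Tracking depth:
  Position 0 '(': depth becomes 1
  Position 1 '(': depth becomes 2
  Position 2 ')': depth becomes 1
  Position 3 ')': depth becomes 0
  Position 4 '(': depth becomes 1
  Position 5 '(': depth becomes 2
  Position 6 '(': depth becomes 3
  Position 7 '(': depth becomes 4
  Position 8 ')': depth becomes 3
  Position 9 ')': depth becomes 2
  Position 10 ')': depth becomes 1
  Position 11 '(': depth becomes 2
  Position 12 ')': depth becomes 1
  Position 13 ')': depth becomes 0
  Position 14 '(': depth becomes 1
  Position 15 ')': depth becomes 0
  Position 16 '(': depth becomes 1
  Position 17 '(': depth becomes 2
  Position 18 ')': depth becomes 1
  Position 19 ')': depth becomes 0
  Position 20 '(': depth becomes 1
  Position 21 ')': depth becomes 0
Maximum depth reached: 4

4


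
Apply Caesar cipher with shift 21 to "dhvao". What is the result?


Caesar cipher: shift "dhvao" by 21
  'd' (pos 3) + 21 = pos 24 = 'y'
  'h' (pos 7) + 21 = pos 2 = 'c'
  'v' (pos 21) + 21 = pos 16 = 'q'
  'a' (pos 0) + 21 = pos 21 = 'v'
  'o' (pos 14) + 21 = pos 9 = 'j'
Result: ycqvj

ycqvj


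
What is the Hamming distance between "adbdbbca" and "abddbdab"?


Comparing "adbdbbca" and "abddbdab" position by position:
  Position 0: 'a' vs 'a' => same
  Position 1: 'd' vs 'b' => differ
  Position 2: 'b' vs 'd' => differ
  Position 3: 'd' vs 'd' => same
  Position 4: 'b' vs 'b' => same
  Position 5: 'b' vs 'd' => differ
  Position 6: 'c' vs 'a' => differ
  Position 7: 'a' vs 'b' => differ
Total differences (Hamming distance): 5

5


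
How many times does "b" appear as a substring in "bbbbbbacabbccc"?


Searching for "b" in "bbbbbbacabbccc"
Scanning each position:
  Position 0: "b" => MATCH
  Position 1: "b" => MATCH
  Position 2: "b" => MATCH
  Position 3: "b" => MATCH
  Position 4: "b" => MATCH
  Position 5: "b" => MATCH
  Position 6: "a" => no
  Position 7: "c" => no
  Position 8: "a" => no
  Position 9: "b" => MATCH
  Position 10: "b" => MATCH
  Position 11: "c" => no
  Position 12: "c" => no
  Position 13: "c" => no
Total occurrences: 8

8


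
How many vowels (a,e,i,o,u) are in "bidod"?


Input: bidod
Checking each character:
  'b' at position 0: consonant
  'i' at position 1: vowel (running total: 1)
  'd' at position 2: consonant
  'o' at position 3: vowel (running total: 2)
  'd' at position 4: consonant
Total vowels: 2

2


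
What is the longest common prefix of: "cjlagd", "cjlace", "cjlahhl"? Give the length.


Words: cjlagd, cjlace, cjlahhl
  Position 0: all 'c' => match
  Position 1: all 'j' => match
  Position 2: all 'l' => match
  Position 3: all 'a' => match
  Position 4: ('g', 'c', 'h') => mismatch, stop
LCP = "cjla" (length 4)

4


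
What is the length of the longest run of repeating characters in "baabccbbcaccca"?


Input: "baabccbbcaccca"
Scanning for longest run:
  Position 1 ('a'): new char, reset run to 1
  Position 2 ('a'): continues run of 'a', length=2
  Position 3 ('b'): new char, reset run to 1
  Position 4 ('c'): new char, reset run to 1
  Position 5 ('c'): continues run of 'c', length=2
  Position 6 ('b'): new char, reset run to 1
  Position 7 ('b'): continues run of 'b', length=2
  Position 8 ('c'): new char, reset run to 1
  Position 9 ('a'): new char, reset run to 1
  Position 10 ('c'): new char, reset run to 1
  Position 11 ('c'): continues run of 'c', length=2
  Position 12 ('c'): continues run of 'c', length=3
  Position 13 ('a'): new char, reset run to 1
Longest run: 'c' with length 3

3


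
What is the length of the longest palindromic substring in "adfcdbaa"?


Input: "adfcdbaa"
Checking substrings for palindromes:
  [6:8] "aa" (len 2) => palindrome
Longest palindromic substring: "aa" with length 2

2


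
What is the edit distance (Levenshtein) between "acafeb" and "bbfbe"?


Computing edit distance: "acafeb" -> "bbfbe"
DP table:
           b    b    f    b    e
      0    1    2    3    4    5
  a   1    1    2    3    4    5
  c   2    2    2    3    4    5
  a   3    3    3    3    4    5
  f   4    4    4    3    4    5
  e   5    5    5    4    4    4
  b   6    5    5    5    4    5
Edit distance = dp[6][5] = 5

5


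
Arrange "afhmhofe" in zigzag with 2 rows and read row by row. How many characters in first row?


Zigzag "afhmhofe" into 2 rows:
Placing characters:
  'a' => row 0
  'f' => row 1
  'h' => row 0
  'm' => row 1
  'h' => row 0
  'o' => row 1
  'f' => row 0
  'e' => row 1
Rows:
  Row 0: "ahhf"
  Row 1: "fmoe"
First row length: 4

4
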